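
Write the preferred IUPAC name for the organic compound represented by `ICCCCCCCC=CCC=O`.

11-iodoundec-3-enal

The longest chain bearing the –CHO group and the multiple bond is 11 carbons long (undecane).
An aldehyde (terminal –CHO) is the principal characteristic group, giving the suffix -al.
There is one C=C double bond, indicated by the ending -ene.
The numbering direction is chosen so that the aldehyde carbon is C-1 by definition.
That gives the double bond between C-3 and C-4; an iodo group at C-11.
The name is 11-iodoundec-3-enal.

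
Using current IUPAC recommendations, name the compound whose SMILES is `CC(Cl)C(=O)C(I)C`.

2-chloro-4-iodopentan-3-one

The longest chain bearing the carbonyl is 5 carbons long (pentane).
The principal characteristic group is a ketone (C=O on an internal carbon), named with the suffix -one.
The numbering direction is chosen so that the locant sets are identical either way, so the alphabetically earlier chloro substituent takes the lower locant (2 rather than 4).
This places the carbonyl at C-3; a chloro group at C-2; an iodo group at C-4.
The substituents are ordered alphabetically, ignoring any di-/tri- multipliers.
The name is 2-chloro-4-iodopentan-3-one.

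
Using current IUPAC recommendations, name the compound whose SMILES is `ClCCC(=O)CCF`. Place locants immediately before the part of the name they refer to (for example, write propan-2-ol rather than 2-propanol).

The longest chain bearing the carbonyl is 5 carbons long (pentane).
A ketone (C=O on an internal carbon) is the principal characteristic group, giving the suffix -one.
The numbering direction is chosen so that the locant sets are identical either way, so the alphabetically earlier chloro substituent takes the lower locant (1 rather than 5).
This places the carbonyl at C-3; a chloro group at C-1; a fluoro group at C-5.
Prefixes are listed alphabetically: chloro, fluoro.
Assembling the pieces gives 1-chloro-5-fluoropentan-3-one.

1-chloro-5-fluoropentan-3-one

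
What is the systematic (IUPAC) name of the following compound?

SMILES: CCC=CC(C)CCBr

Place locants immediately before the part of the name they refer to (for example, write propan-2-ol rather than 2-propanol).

7-bromo-5-methylhept-3-ene

The longest carbon chain that includes the multiple bond has 7 carbons, so the parent hydride is heptane.
A C=C double bond in the chain gives the infix -ene-.
Choose the numbering such that numbering from this end puts the double bond at C-3 rather than C-4.
With this numbering: the double bond between C-3 and C-4; a bromo group at C-7; a methyl group at C-5.
Substituent prefixes are cited in alphabetical order (multiplying prefixes like di-/tri- are ignored for ordering).
The name is 7-bromo-5-methylhept-3-ene.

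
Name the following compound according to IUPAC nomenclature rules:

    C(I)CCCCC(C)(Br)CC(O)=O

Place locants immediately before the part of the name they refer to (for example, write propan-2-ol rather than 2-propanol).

Counting along the main chain through the –COOH group gives 8 carbons: the parent is octane.
A carboxylic acid (terminal –COOH) is the principal characteristic group, giving the suffix -oic acid.
Choose the numbering such that the carboxylic acid carbon is C-1 by definition.
This places a bromo group at C-3; an iodo group at C-8; a methyl group at C-3.
Substituent prefixes are cited in alphabetical order (multiplying prefixes like di-/tri- are ignored for ordering).
Putting it together: 3-bromo-8-iodo-3-methyloctanoic acid.

3-bromo-8-iodo-3-methyloctanoic acid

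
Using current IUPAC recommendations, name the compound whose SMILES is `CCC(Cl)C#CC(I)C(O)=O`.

The longest chain bearing the –COOH group and the multiple bond is 7 carbons long (heptane).
The principal characteristic group is a carboxylic acid (terminal –COOH), named with the suffix -oic acid.
The chain contains a C≡C triple bond, so the unsaturation ending is -yne.
Number the chain so that the carboxylic acid carbon is C-1 by definition.
This places the triple bond between C-3 and C-4; a chloro group at C-5; an iodo group at C-2.
Substituent prefixes are cited in alphabetical order (multiplying prefixes like di-/tri- are ignored for ordering).
Putting it together: 5-chloro-2-iodohept-3-ynoic acid.

5-chloro-2-iodohept-3-ynoic acid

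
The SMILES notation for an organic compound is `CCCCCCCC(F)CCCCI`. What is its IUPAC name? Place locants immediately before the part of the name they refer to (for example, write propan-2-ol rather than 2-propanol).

The longest carbon chain is 12 atoms: the parent is dodecane.
The numbering direction is chosen so that the substituent locant set {1,5} is lower than {8,12} at the first point of difference.
That gives a fluoro group at C-5; an iodo group at C-1.
The substituents are ordered alphabetically, ignoring any di-/tri- multipliers.
The name is 5-fluoro-1-iodododecane.

5-fluoro-1-iodododecane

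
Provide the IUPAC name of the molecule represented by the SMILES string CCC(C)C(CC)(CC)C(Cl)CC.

3-chloro-4,4-diethyl-5-methylheptane

The longest carbon chain is 7 atoms: the parent is heptane.
The numbering direction is chosen so that the locant sets are identical either way, so the alphabetically earlier chloro substituent takes the lower locant (3 rather than 5).
That gives a chloro group at C-3; two ethyl groups at C-4; a methyl group at C-5.
Prefixes are listed alphabetically: chloro, ethyl, methyl.
Putting it together: 3-chloro-4,4-diethyl-5-methylheptane.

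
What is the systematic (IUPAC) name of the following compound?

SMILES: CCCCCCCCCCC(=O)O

undecanoic acid

The longest carbon chain that includes the –COOH group has 11 carbons, so the parent hydride is undecane.
A carboxylic acid (terminal –COOH) is the principal characteristic group, giving the suffix -oic acid.
Choose the numbering such that the carboxylic acid carbon is C-1 by definition.
The name is undecanoic acid.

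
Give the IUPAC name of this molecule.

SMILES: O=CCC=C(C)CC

Counting along the main chain through the –CHO group and the multiple bond gives 6 carbons: the parent is hexane.
The principal characteristic group is an aldehyde (terminal –CHO), named with the suffix -al.
There is one C=C double bond, indicated by the ending -ene.
Choose the numbering such that the aldehyde carbon is C-1 by definition.
With this numbering: the double bond between C-3 and C-4; a methyl group at C-4.
The name is 4-methylhex-3-enal.

4-methylhex-3-enal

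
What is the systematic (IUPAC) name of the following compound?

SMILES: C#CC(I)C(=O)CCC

3-iodohept-1-yn-4-one

Counting along the main chain through the carbonyl and the multiple bond gives 7 carbons: the parent is heptane.
The principal characteristic group is a ketone (C=O on an internal carbon), named with the suffix -one.
A C≡C triple bond in the chain gives the infix -yne-.
The numbering direction is chosen so that numbering from this end puts the triple bond at C-1 rather than C-6.
That gives the carbonyl at C-4; the triple bond between C-1 and C-2; an iodo group at C-3.
The name is 3-iodohept-1-yn-4-one.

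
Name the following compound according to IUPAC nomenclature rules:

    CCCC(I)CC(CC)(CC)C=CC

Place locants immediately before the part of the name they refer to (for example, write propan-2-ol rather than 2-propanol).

4,4-diethyl-6-iodonon-2-ene

The longest chain bearing the multiple bond is 9 carbons long (nonane).
The chain contains a C=C double bond, so the unsaturation ending is -ene.
The numbering direction is chosen so that numbering from this end puts the double bond at C-2 rather than C-7.
This places the double bond between C-2 and C-3; two ethyl groups at C-4; an iodo group at C-6.
Prefixes are listed alphabetically: ethyl, iodo.
Putting it together: 4,4-diethyl-6-iodonon-2-ene.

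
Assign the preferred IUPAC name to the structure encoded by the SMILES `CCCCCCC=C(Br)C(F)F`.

The longest carbon chain that includes the multiple bond has 9 carbons, so the parent hydride is nonane.
There is one C=C double bond, indicated by the ending -ene.
Choose the numbering such that numbering from this end puts the double bond at C-2 rather than C-7.
That gives the double bond between C-2 and C-3; a bromo group at C-2; two fluoro groups at C-1.
Prefixes are listed alphabetically: bromo, fluoro.
Putting it together: 2-bromo-1,1-difluoronon-2-ene.

2-bromo-1,1-difluoronon-2-ene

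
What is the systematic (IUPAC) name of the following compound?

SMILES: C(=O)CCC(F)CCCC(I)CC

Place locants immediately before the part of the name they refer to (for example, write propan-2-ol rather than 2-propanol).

4-fluoro-8-iododecanal

The longest carbon chain that includes the –CHO group has 10 carbons, so the parent hydride is decane.
The principal characteristic group is an aldehyde (terminal –CHO), named with the suffix -al.
Number the chain so that the aldehyde carbon is C-1 by definition.
This places a fluoro group at C-4; an iodo group at C-8.
Prefixes are listed alphabetically: fluoro, iodo.
The name is 4-fluoro-8-iododecanal.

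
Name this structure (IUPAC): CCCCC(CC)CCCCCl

1-chloro-5-ethylnonane

The parent chain contains 9 carbons (nonane).
The numbering direction is chosen so that the substituent locant set {1,5} is lower than {5,9} at the first point of difference.
That gives a chloro group at C-1; an ethyl group at C-5.
The substituents are ordered alphabetically, ignoring any di-/tri- multipliers.
Putting it together: 1-chloro-5-ethylnonane.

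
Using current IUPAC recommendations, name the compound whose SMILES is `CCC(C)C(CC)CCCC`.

The longest carbon chain is 8 atoms: the parent is octane.
Choose the numbering such that the substituent locant set {3,4} is lower than {5,6} at the first point of difference.
This places an ethyl group at C-4; a methyl group at C-3.
Substituent prefixes are cited in alphabetical order (multiplying prefixes like di-/tri- are ignored for ordering).
Putting it together: 4-ethyl-3-methyloctane.

4-ethyl-3-methyloctane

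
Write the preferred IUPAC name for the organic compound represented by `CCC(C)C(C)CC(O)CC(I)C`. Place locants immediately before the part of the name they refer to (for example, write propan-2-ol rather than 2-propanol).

The longest chain bearing the –OH group is 9 carbons long (nonane).
The principal characteristic group is an alcohol (–OH), named with the suffix -ol.
Number the chain so that numbering from this end puts the hydroxyl group at C-4 rather than C-6.
With this numbering: the hydroxyl at C-4; an iodo group at C-2; methyl groups at C-6 and C-7.
The substituents are ordered alphabetically, ignoring any di-/tri- multipliers.
Assembling the pieces gives 2-iodo-6,7-dimethylnonan-4-ol.

2-iodo-6,7-dimethylnonan-4-ol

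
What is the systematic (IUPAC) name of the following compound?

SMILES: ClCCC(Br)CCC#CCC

7-bromo-9-chloronon-3-yne

Counting along the main chain through the multiple bond gives 9 carbons: the parent is nonane.
There is one C≡C triple bond, indicated by the ending -yne.
Choose the numbering such that numbering from this end puts the triple bond at C-3 rather than C-6.
With this numbering: the triple bond between C-3 and C-4; a bromo group at C-7; a chloro group at C-9.
Prefixes are listed alphabetically: bromo, chloro.
Putting it together: 7-bromo-9-chloronon-3-yne.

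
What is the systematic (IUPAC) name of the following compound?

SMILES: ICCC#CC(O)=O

5-iodopent-2-ynoic acid

The longest chain bearing the –COOH group and the multiple bond is 5 carbons long (pentane).
The highest-priority functional group is a carboxylic acid (terminal –COOH), so the name ends in -oic acid.
The chain contains a C≡C triple bond, so the unsaturation ending is -yne.
Number the chain so that the carboxylic acid carbon is C-1 by definition.
That gives the triple bond between C-2 and C-3; an iodo group at C-5.
Assembling the pieces gives 5-iodopent-2-ynoic acid.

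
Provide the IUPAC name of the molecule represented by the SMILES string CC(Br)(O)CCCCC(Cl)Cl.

The longest chain bearing the –OH group is 7 carbons long (heptane).
The principal characteristic group is an alcohol (–OH), named with the suffix -ol.
Choose the numbering such that numbering from this end puts the hydroxyl group at C-2 rather than C-6.
That gives the hydroxyl at C-2; a bromo group at C-2; two chloro groups at C-7.
Prefixes are listed alphabetically: bromo, chloro.
Putting it together: 2-bromo-7,7-dichloroheptan-2-ol.

2-bromo-7,7-dichloroheptan-2-ol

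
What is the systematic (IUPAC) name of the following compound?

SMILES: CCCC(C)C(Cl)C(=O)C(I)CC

5-chloro-3-iodo-6-methylnonan-4-one

The longest chain bearing the carbonyl is 9 carbons long (nonane).
The principal characteristic group is a ketone (C=O on an internal carbon), named with the suffix -one.
Number the chain so that numbering from this end puts the carbonyl group at C-4 rather than C-6.
That gives the carbonyl at C-4; a chloro group at C-5; an iodo group at C-3; a methyl group at C-6.
Prefixes are listed alphabetically: chloro, iodo, methyl.
Assembling the pieces gives 5-chloro-3-iodo-6-methylnonan-4-one.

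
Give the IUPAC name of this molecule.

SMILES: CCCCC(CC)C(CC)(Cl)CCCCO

5-chloro-5,6-diethyldecan-1-ol

Counting along the main chain through the –OH group gives 10 carbons: the parent is decane.
The principal characteristic group is an alcohol (–OH), named with the suffix -ol.
Choose the numbering such that numbering from this end puts the hydroxyl group at C-1 rather than C-10.
That gives the hydroxyl at C-1; a chloro group at C-5; ethyl groups at C-5 and C-6.
Substituent prefixes are cited in alphabetical order (multiplying prefixes like di-/tri- are ignored for ordering).
Putting it together: 5-chloro-5,6-diethyldecan-1-ol.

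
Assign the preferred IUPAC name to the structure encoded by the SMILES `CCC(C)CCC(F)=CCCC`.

The longest carbon chain that includes the multiple bond has 10 carbons, so the parent hydride is decane.
The chain contains a C=C double bond, so the unsaturation ending is -ene.
Choose the numbering such that numbering from this end puts the double bond at C-4 rather than C-6.
With this numbering: the double bond between C-4 and C-5; a fluoro group at C-5; a methyl group at C-8.
Substituent prefixes are cited in alphabetical order (multiplying prefixes like di-/tri- are ignored for ordering).
Assembling the pieces gives 5-fluoro-8-methyldec-4-ene.

5-fluoro-8-methyldec-4-ene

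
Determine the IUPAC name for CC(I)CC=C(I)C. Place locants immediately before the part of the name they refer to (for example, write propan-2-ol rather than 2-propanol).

2,5-diiodohex-2-ene

Counting along the main chain through the multiple bond gives 6 carbons: the parent is hexane.
There is one C=C double bond, indicated by the ending -ene.
The numbering direction is chosen so that numbering from this end puts the double bond at C-2 rather than C-4.
With this numbering: the double bond between C-2 and C-3; iodo groups at C-2 and C-5.
The name is 2,5-diiodohex-2-ene.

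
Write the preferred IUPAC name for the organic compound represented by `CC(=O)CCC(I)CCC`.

5-iodooctan-2-one

The longest chain bearing the carbonyl is 8 carbons long (octane).
A ketone (C=O on an internal carbon) is the principal characteristic group, giving the suffix -one.
The numbering direction is chosen so that numbering from this end puts the carbonyl group at C-2 rather than C-7.
With this numbering: the carbonyl at C-2; an iodo group at C-5.
Assembling the pieces gives 5-iodooctan-2-one.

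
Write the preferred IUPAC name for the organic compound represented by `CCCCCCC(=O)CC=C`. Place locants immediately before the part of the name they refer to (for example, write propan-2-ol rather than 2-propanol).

The longest chain bearing the carbonyl and the multiple bond is 10 carbons long (decane).
The highest-priority functional group is a ketone (C=O on an internal carbon), so the name ends in -one.
There is one C=C double bond, indicated by the ending -ene.
Number the chain so that numbering from this end puts the carbonyl group at C-4 rather than C-7.
With this numbering: the carbonyl at C-4; the double bond between C-1 and C-2.
Putting it together: dec-1-en-4-one.

dec-1-en-4-one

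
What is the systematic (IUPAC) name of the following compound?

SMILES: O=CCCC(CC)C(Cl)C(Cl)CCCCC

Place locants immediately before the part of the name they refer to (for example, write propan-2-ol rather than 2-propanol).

The longest chain bearing the –CHO group is 11 carbons long (undecane).
The principal characteristic group is an aldehyde (terminal –CHO), named with the suffix -al.
Choose the numbering such that the aldehyde carbon is C-1 by definition.
This places chloro groups at C-5 and C-6; an ethyl group at C-4.
Prefixes are listed alphabetically: chloro, ethyl.
The name is 5,6-dichloro-4-ethylundecanal.

5,6-dichloro-4-ethylundecanal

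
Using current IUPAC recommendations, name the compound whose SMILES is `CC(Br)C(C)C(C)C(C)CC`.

The longest carbon chain is 7 atoms: the parent is heptane.
Choose the numbering such that the substituent locant set {2,3,4,5} is lower than {3,4,5,6} at the first point of difference.
With this numbering: a bromo group at C-2; methyl groups at C-3 and C-4 and C-5.
The substituents are ordered alphabetically, ignoring any di-/tri- multipliers.
Assembling the pieces gives 2-bromo-3,4,5-trimethylheptane.

2-bromo-3,4,5-trimethylheptane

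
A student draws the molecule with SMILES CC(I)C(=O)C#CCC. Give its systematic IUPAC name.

2-iodohept-4-yn-3-one

The longest carbon chain that includes the carbonyl and the multiple bond has 7 carbons, so the parent hydride is heptane.
The highest-priority functional group is a ketone (C=O on an internal carbon), so the name ends in -one.
The chain contains a C≡C triple bond, so the unsaturation ending is -yne.
Choose the numbering such that numbering from this end puts the carbonyl group at C-3 rather than C-5.
With this numbering: the carbonyl at C-3; the triple bond between C-4 and C-5; an iodo group at C-2.
Putting it together: 2-iodohept-4-yn-3-one.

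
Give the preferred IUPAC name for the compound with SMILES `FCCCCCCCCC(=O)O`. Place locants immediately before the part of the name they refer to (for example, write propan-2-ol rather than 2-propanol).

The longest carbon chain that includes the –COOH group has 9 carbons, so the parent hydride is nonane.
The highest-priority functional group is a carboxylic acid (terminal –COOH), so the name ends in -oic acid.
Number the chain so that the carboxylic acid carbon is C-1 by definition.
This places a fluoro group at C-9.
The name is 9-fluorononanoic acid.

9-fluorononanoic acid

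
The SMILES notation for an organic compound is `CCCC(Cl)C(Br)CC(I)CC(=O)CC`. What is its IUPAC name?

7-bromo-8-chloro-5-iodoundecan-3-one

The longest chain bearing the carbonyl is 11 carbons long (undecane).
A ketone (C=O on an internal carbon) is the principal characteristic group, giving the suffix -one.
Choose the numbering such that numbering from this end puts the carbonyl group at C-3 rather than C-9.
With this numbering: the carbonyl at C-3; a bromo group at C-7; a chloro group at C-8; an iodo group at C-5.
Substituent prefixes are cited in alphabetical order (multiplying prefixes like di-/tri- are ignored for ordering).
The name is 7-bromo-8-chloro-5-iodoundecan-3-one.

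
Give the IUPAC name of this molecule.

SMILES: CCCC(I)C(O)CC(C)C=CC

The longest carbon chain that includes the –OH group and the multiple bond has 10 carbons, so the parent hydride is decane.
An alcohol (–OH) is the principal characteristic group, giving the suffix -ol.
The chain contains a C=C double bond, so the unsaturation ending is -ene.
Choose the numbering such that numbering from this end puts the hydroxyl group at C-5 rather than C-6.
That gives the hydroxyl at C-5; the double bond between C-8 and C-9; an iodo group at C-4; a methyl group at C-7.
Prefixes are listed alphabetically: iodo, methyl.
Putting it together: 4-iodo-7-methyldec-8-en-5-ol.

4-iodo-7-methyldec-8-en-5-ol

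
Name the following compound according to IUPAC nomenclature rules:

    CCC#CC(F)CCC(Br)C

The longest carbon chain that includes the multiple bond has 9 carbons, so the parent hydride is nonane.
A C≡C triple bond in the chain gives the infix -yne-.
The numbering direction is chosen so that numbering from this end puts the triple bond at C-3 rather than C-6.
This places the triple bond between C-3 and C-4; a bromo group at C-8; a fluoro group at C-5.
Substituent prefixes are cited in alphabetical order (multiplying prefixes like di-/tri- are ignored for ordering).
The name is 8-bromo-5-fluoronon-3-yne.

8-bromo-5-fluoronon-3-yne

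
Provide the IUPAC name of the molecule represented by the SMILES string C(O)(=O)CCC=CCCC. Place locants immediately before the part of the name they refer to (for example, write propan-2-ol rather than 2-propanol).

oct-4-enoic acid

The longest carbon chain that includes the –COOH group and the multiple bond has 8 carbons, so the parent hydride is octane.
The highest-priority functional group is a carboxylic acid (terminal –COOH), so the name ends in -oic acid.
The chain contains a C=C double bond, so the unsaturation ending is -ene.
Choose the numbering such that the carboxylic acid carbon is C-1 by definition.
This places the double bond between C-4 and C-5.
The name is oct-4-enoic acid.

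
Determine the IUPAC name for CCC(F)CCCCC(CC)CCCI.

4-ethyl-9-fluoro-1-iodoundecane

The parent chain contains 11 carbons (undecane).
Choose the numbering such that the substituent locant set {1,4,9} is lower than {3,8,11} at the first point of difference.
That gives an ethyl group at C-4; a fluoro group at C-9; an iodo group at C-1.
Prefixes are listed alphabetically: ethyl, fluoro, iodo.
Putting it together: 4-ethyl-9-fluoro-1-iodoundecane.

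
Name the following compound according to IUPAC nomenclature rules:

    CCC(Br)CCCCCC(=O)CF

Counting along the main chain through the carbonyl gives 10 carbons: the parent is decane.
The principal characteristic group is a ketone (C=O on an internal carbon), named with the suffix -one.
The numbering direction is chosen so that numbering from this end puts the carbonyl group at C-2 rather than C-9.
This places the carbonyl at C-2; a bromo group at C-8; a fluoro group at C-1.
The substituents are ordered alphabetically, ignoring any di-/tri- multipliers.
The name is 8-bromo-1-fluorodecan-2-one.

8-bromo-1-fluorodecan-2-one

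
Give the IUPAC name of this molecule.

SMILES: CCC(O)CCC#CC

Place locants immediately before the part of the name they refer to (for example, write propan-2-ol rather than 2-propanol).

oct-6-yn-3-ol

Counting along the main chain through the –OH group and the multiple bond gives 8 carbons: the parent is octane.
An alcohol (–OH) is the principal characteristic group, giving the suffix -ol.
The chain contains a C≡C triple bond, so the unsaturation ending is -yne.
Choose the numbering such that numbering from this end puts the hydroxyl group at C-3 rather than C-6.
This places the hydroxyl at C-3; the triple bond between C-6 and C-7.
Assembling the pieces gives oct-6-yn-3-ol.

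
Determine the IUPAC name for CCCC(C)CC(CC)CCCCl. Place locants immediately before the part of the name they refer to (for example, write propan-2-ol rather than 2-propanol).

The parent chain contains 9 carbons (nonane).
The numbering direction is chosen so that the substituent locant set {1,4,6} is lower than {4,6,9} at the first point of difference.
That gives a chloro group at C-1; an ethyl group at C-4; a methyl group at C-6.
Substituent prefixes are cited in alphabetical order (multiplying prefixes like di-/tri- are ignored for ordering).
The name is 1-chloro-4-ethyl-6-methylnonane.

1-chloro-4-ethyl-6-methylnonane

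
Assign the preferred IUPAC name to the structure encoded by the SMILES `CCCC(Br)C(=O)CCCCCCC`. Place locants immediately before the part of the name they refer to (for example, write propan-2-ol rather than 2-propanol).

The longest chain bearing the carbonyl is 12 carbons long (dodecane).
The highest-priority functional group is a ketone (C=O on an internal carbon), so the name ends in -one.
Choose the numbering such that numbering from this end puts the carbonyl group at C-5 rather than C-8.
This places the carbonyl at C-5; a bromo group at C-4.
The name is 4-bromododecan-5-one.

4-bromododecan-5-one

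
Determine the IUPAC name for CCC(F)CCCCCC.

3-fluorononane

The longest continuous carbon chain has 9 atoms, so the parent hydride is nonane.
The numbering direction is chosen so that the substituent locant set {3} is lower than {7} at the first point of difference.
This places a fluoro group at C-3.
Assembling the pieces gives 3-fluorononane.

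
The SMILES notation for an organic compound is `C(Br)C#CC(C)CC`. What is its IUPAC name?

1-bromo-4-methylhex-2-yne

Counting along the main chain through the multiple bond gives 6 carbons: the parent is hexane.
A C≡C triple bond in the chain gives the infix -yne-.
The numbering direction is chosen so that numbering from this end puts the triple bond at C-2 rather than C-4.
This places the triple bond between C-2 and C-3; a bromo group at C-1; a methyl group at C-4.
Substituent prefixes are cited in alphabetical order (multiplying prefixes like di-/tri- are ignored for ordering).
Assembling the pieces gives 1-bromo-4-methylhex-2-yne.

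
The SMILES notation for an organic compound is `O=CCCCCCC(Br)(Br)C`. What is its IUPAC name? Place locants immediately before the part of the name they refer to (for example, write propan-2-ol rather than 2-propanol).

7,7-dibromooctanal

The longest chain bearing the –CHO group is 8 carbons long (octane).
An aldehyde (terminal –CHO) is the principal characteristic group, giving the suffix -al.
The numbering direction is chosen so that the aldehyde carbon is C-1 by definition.
That gives two bromo groups at C-7.
The name is 7,7-dibromooctanal.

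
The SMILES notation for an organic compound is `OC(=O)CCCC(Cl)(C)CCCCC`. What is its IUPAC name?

5-chloro-5-methyldecanoic acid

The longest carbon chain that includes the –COOH group has 10 carbons, so the parent hydride is decane.
The highest-priority functional group is a carboxylic acid (terminal –COOH), so the name ends in -oic acid.
Choose the numbering such that the carboxylic acid carbon is C-1 by definition.
That gives a chloro group at C-5; a methyl group at C-5.
Substituent prefixes are cited in alphabetical order (multiplying prefixes like di-/tri- are ignored for ordering).
Assembling the pieces gives 5-chloro-5-methyldecanoic acid.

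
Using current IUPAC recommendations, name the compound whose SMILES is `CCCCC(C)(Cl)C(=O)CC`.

The longest carbon chain that includes the carbonyl has 8 carbons, so the parent hydride is octane.
A ketone (C=O on an internal carbon) is the principal characteristic group, giving the suffix -one.
Choose the numbering such that numbering from this end puts the carbonyl group at C-3 rather than C-6.
With this numbering: the carbonyl at C-3; a chloro group at C-4; a methyl group at C-4.
Prefixes are listed alphabetically: chloro, methyl.
Putting it together: 4-chloro-4-methyloctan-3-one.

4-chloro-4-methyloctan-3-one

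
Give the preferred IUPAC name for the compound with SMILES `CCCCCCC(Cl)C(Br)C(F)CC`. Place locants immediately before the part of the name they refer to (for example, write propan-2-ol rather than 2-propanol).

4-bromo-5-chloro-3-fluoroundecane

The longest carbon chain is 11 atoms: the parent is undecane.
The numbering direction is chosen so that the substituent locant set {3,4,5} is lower than {7,8,9} at the first point of difference.
With this numbering: a bromo group at C-4; a chloro group at C-5; a fluoro group at C-3.
Prefixes are listed alphabetically: bromo, chloro, fluoro.
Putting it together: 4-bromo-5-chloro-3-fluoroundecane.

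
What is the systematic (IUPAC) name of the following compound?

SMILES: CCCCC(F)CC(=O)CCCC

The longest chain bearing the carbonyl is 11 carbons long (undecane).
A ketone (C=O on an internal carbon) is the principal characteristic group, giving the suffix -one.
The numbering direction is chosen so that numbering from this end puts the carbonyl group at C-5 rather than C-7.
With this numbering: the carbonyl at C-5; a fluoro group at C-7.
The name is 7-fluoroundecan-5-one.

7-fluoroundecan-5-one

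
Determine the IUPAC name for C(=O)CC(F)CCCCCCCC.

3-fluoroundecanal

The longest chain bearing the –CHO group is 11 carbons long (undecane).
The principal characteristic group is an aldehyde (terminal –CHO), named with the suffix -al.
Choose the numbering such that the aldehyde carbon is C-1 by definition.
This places a fluoro group at C-3.
Assembling the pieces gives 3-fluoroundecanal.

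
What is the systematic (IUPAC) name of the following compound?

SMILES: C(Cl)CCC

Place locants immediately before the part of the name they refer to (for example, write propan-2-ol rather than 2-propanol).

1-chlorobutane

The parent chain contains 4 carbons (butane).
The numbering direction is chosen so that the substituent locant set {1} is lower than {4} at the first point of difference.
This places a chloro group at C-1.
Putting it together: 1-chlorobutane.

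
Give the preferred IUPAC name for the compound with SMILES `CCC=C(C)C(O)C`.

The longest chain bearing the –OH group and the multiple bond is 6 carbons long (hexane).
An alcohol (–OH) is the principal characteristic group, giving the suffix -ol.
The chain contains a C=C double bond, so the unsaturation ending is -ene.
Number the chain so that numbering from this end puts the hydroxyl group at C-2 rather than C-5.
That gives the hydroxyl at C-2; the double bond between C-3 and C-4; a methyl group at C-3.
Putting it together: 3-methylhex-3-en-2-ol.

3-methylhex-3-en-2-ol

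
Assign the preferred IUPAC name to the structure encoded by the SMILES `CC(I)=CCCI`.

The longest chain bearing the multiple bond is 5 carbons long (pentane).
A C=C double bond in the chain gives the infix -ene-.
Number the chain so that numbering from this end puts the double bond at C-2 rather than C-3.
This places the double bond between C-2 and C-3; iodo groups at C-2 and C-5.
Putting it together: 2,5-diiodopent-2-ene.

2,5-diiodopent-2-ene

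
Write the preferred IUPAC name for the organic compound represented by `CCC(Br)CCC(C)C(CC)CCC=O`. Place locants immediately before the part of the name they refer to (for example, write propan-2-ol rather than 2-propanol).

8-bromo-4-ethyl-5-methyldecanal

The longest carbon chain that includes the –CHO group has 10 carbons, so the parent hydride is decane.
The principal characteristic group is an aldehyde (terminal –CHO), named with the suffix -al.
The numbering direction is chosen so that the aldehyde carbon is C-1 by definition.
That gives a bromo group at C-8; an ethyl group at C-4; a methyl group at C-5.
Prefixes are listed alphabetically: bromo, ethyl, methyl.
Assembling the pieces gives 8-bromo-4-ethyl-5-methyldecanal.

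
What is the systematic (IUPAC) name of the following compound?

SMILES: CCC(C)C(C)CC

3,4-dimethylhexane

The parent chain contains 6 carbons (hexane).
Both numbering directions give the same locant set; either may be used.
That gives methyl groups at C-3 and C-4.
The name is 3,4-dimethylhexane.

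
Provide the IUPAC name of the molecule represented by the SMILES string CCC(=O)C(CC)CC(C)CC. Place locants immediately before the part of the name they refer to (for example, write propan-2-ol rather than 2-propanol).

The longest chain bearing the carbonyl is 8 carbons long (octane).
The principal characteristic group is a ketone (C=O on an internal carbon), named with the suffix -one.
Number the chain so that numbering from this end puts the carbonyl group at C-3 rather than C-6.
That gives the carbonyl at C-3; an ethyl group at C-4; a methyl group at C-6.
The substituents are ordered alphabetically, ignoring any di-/tri- multipliers.
The name is 4-ethyl-6-methyloctan-3-one.

4-ethyl-6-methyloctan-3-one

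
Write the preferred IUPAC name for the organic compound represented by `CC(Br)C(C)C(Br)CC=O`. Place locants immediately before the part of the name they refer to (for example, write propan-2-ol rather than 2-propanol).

The longest carbon chain that includes the –CHO group has 6 carbons, so the parent hydride is hexane.
An aldehyde (terminal –CHO) is the principal characteristic group, giving the suffix -al.
Number the chain so that the aldehyde carbon is C-1 by definition.
That gives bromo groups at C-3 and C-5; a methyl group at C-4.
Substituent prefixes are cited in alphabetical order (multiplying prefixes like di-/tri- are ignored for ordering).
Assembling the pieces gives 3,5-dibromo-4-methylhexanal.

3,5-dibromo-4-methylhexanal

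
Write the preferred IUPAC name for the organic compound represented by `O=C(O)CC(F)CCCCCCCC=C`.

3-fluorododec-11-enoic acid

Counting along the main chain through the –COOH group and the multiple bond gives 12 carbons: the parent is dodecane.
The highest-priority functional group is a carboxylic acid (terminal –COOH), so the name ends in -oic acid.
There is one C=C double bond, indicated by the ending -ene.
Number the chain so that the carboxylic acid carbon is C-1 by definition.
That gives the double bond between C-11 and C-12; a fluoro group at C-3.
The name is 3-fluorododec-11-enoic acid.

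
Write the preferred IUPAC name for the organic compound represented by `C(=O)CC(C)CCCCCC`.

3-methylnonanal

The longest chain bearing the –CHO group is 9 carbons long (nonane).
The highest-priority functional group is an aldehyde (terminal –CHO), so the name ends in -al.
Number the chain so that the aldehyde carbon is C-1 by definition.
This places a methyl group at C-3.
Putting it together: 3-methylnonanal.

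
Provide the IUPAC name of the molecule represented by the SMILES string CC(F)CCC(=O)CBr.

The longest chain bearing the carbonyl is 6 carbons long (hexane).
The principal characteristic group is a ketone (C=O on an internal carbon), named with the suffix -one.
Number the chain so that numbering from this end puts the carbonyl group at C-2 rather than C-5.
This places the carbonyl at C-2; a bromo group at C-1; a fluoro group at C-5.
Prefixes are listed alphabetically: bromo, fluoro.
The name is 1-bromo-5-fluorohexan-2-one.

1-bromo-5-fluorohexan-2-one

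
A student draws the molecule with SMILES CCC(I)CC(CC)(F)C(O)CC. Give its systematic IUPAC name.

The longest carbon chain that includes the –OH group has 8 carbons, so the parent hydride is octane.
An alcohol (–OH) is the principal characteristic group, giving the suffix -ol.
The numbering direction is chosen so that numbering from this end puts the hydroxyl group at C-3 rather than C-6.
That gives the hydroxyl at C-3; an ethyl group at C-4; a fluoro group at C-4; an iodo group at C-6.
The substituents are ordered alphabetically, ignoring any di-/tri- multipliers.
Assembling the pieces gives 4-ethyl-4-fluoro-6-iodooctan-3-ol.

4-ethyl-4-fluoro-6-iodooctan-3-ol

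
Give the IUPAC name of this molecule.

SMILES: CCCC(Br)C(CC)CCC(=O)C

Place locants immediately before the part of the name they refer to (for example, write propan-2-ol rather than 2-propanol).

6-bromo-5-ethylnonan-2-one

The longest chain bearing the carbonyl is 9 carbons long (nonane).
The principal characteristic group is a ketone (C=O on an internal carbon), named with the suffix -one.
The numbering direction is chosen so that numbering from this end puts the carbonyl group at C-2 rather than C-8.
This places the carbonyl at C-2; a bromo group at C-6; an ethyl group at C-5.
Substituent prefixes are cited in alphabetical order (multiplying prefixes like di-/tri- are ignored for ordering).
Assembling the pieces gives 6-bromo-5-ethylnonan-2-one.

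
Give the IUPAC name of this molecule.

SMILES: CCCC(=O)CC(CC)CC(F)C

6-ethyl-8-fluorononan-4-one

The longest carbon chain that includes the carbonyl has 9 carbons, so the parent hydride is nonane.
The principal characteristic group is a ketone (C=O on an internal carbon), named with the suffix -one.
Choose the numbering such that numbering from this end puts the carbonyl group at C-4 rather than C-6.
This places the carbonyl at C-4; an ethyl group at C-6; a fluoro group at C-8.
The substituents are ordered alphabetically, ignoring any di-/tri- multipliers.
Putting it together: 6-ethyl-8-fluorononan-4-one.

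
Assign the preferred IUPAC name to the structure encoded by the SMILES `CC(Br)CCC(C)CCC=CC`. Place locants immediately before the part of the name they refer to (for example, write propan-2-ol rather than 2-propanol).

9-bromo-6-methyldec-2-ene

Counting along the main chain through the multiple bond gives 10 carbons: the parent is decane.
A C=C double bond in the chain gives the infix -ene-.
Number the chain so that numbering from this end puts the double bond at C-2 rather than C-8.
This places the double bond between C-2 and C-3; a bromo group at C-9; a methyl group at C-6.
Prefixes are listed alphabetically: bromo, methyl.
Assembling the pieces gives 9-bromo-6-methyldec-2-ene.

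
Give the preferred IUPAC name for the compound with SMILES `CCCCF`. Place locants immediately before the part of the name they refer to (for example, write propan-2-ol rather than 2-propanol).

1-fluorobutane

The longest carbon chain is 4 atoms: the parent is butane.
Choose the numbering such that the substituent locant set {1} is lower than {4} at the first point of difference.
This places a fluoro group at C-1.
The name is 1-fluorobutane.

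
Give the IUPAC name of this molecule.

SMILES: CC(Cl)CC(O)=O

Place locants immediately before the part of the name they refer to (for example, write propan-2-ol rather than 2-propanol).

The longest chain bearing the –COOH group is 4 carbons long (butane).
The highest-priority functional group is a carboxylic acid (terminal –COOH), so the name ends in -oic acid.
The numbering direction is chosen so that the carboxylic acid carbon is C-1 by definition.
That gives a chloro group at C-3.
Putting it together: 3-chlorobutanoic acid.

3-chlorobutanoic acid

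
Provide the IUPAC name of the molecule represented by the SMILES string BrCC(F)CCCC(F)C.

The longest continuous carbon chain has 7 atoms, so the parent hydride is heptane.
Choose the numbering such that the substituent locant set {1,2,6} is lower than {2,6,7} at the first point of difference.
This places a bromo group at C-1; fluoro groups at C-2 and C-6.
Substituent prefixes are cited in alphabetical order (multiplying prefixes like di-/tri- are ignored for ordering).
The name is 1-bromo-2,6-difluoroheptane.

1-bromo-2,6-difluoroheptane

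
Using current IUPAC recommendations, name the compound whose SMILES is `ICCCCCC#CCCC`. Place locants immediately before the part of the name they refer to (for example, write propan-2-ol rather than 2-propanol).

10-iododec-4-yne

The longest chain bearing the multiple bond is 10 carbons long (decane).
A C≡C triple bond in the chain gives the infix -yne-.
The numbering direction is chosen so that numbering from this end puts the triple bond at C-4 rather than C-6.
That gives the triple bond between C-4 and C-5; an iodo group at C-10.
Assembling the pieces gives 10-iododec-4-yne.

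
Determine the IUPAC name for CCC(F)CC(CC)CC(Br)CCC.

The parent chain contains 10 carbons (decane).
The numbering direction is chosen so that the substituent locant set {3,5,7} is lower than {4,6,8} at the first point of difference.
That gives a bromo group at C-7; an ethyl group at C-5; a fluoro group at C-3.
Substituent prefixes are cited in alphabetical order (multiplying prefixes like di-/tri- are ignored for ordering).
Putting it together: 7-bromo-5-ethyl-3-fluorodecane.

7-bromo-5-ethyl-3-fluorodecane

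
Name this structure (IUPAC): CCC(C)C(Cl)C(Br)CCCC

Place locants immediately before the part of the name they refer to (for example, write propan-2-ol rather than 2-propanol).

5-bromo-4-chloro-3-methylnonane

The longest continuous carbon chain has 9 atoms, so the parent hydride is nonane.
Choose the numbering such that the substituent locant set {3,4,5} is lower than {5,6,7} at the first point of difference.
That gives a bromo group at C-5; a chloro group at C-4; a methyl group at C-3.
Prefixes are listed alphabetically: bromo, chloro, methyl.
Assembling the pieces gives 5-bromo-4-chloro-3-methylnonane.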